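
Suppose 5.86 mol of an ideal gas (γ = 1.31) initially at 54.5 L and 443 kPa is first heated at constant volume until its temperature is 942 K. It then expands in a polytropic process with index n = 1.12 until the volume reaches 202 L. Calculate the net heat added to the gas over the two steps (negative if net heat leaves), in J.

T₁ = P₁V₁/(nR) = 443×54.5/(5.86×8.314) = 496 K.
Step 1 — Isochoric: V stays 54.5 L; P/T = const ⇒ T₂ = 942 K, P₂ = 842 kPa.
W = 0 (no volume change).
ΔU = nCvΔT = 5.86×26.8×(942−496) = 70200 J.
Q = ΔU = 70200 J.
State after step 1: P = 842 kPa, V = 54.5 L, T = 942 K.
Step 2 — Polytropic n=1.12: T₂ = T₁(V₁/V₂)^(n−1) = 942×(0.270)^0.12 = 805 K; P₂ = P₁(V₁/V₂)^n = 194 kPa.
W = (P₁V₁−P₂V₂)/(n−1) = (842×54.5−194×202)/0.12 = 55600 J.
ΔU = nCvΔT = 5.86×26.8×(805−942) = -21500 J.
Q = ΔU + W = 34100 J.
Net over both steps: W = 55600 J, Q = 104000 J, ΔU = 48600 J.

104000 J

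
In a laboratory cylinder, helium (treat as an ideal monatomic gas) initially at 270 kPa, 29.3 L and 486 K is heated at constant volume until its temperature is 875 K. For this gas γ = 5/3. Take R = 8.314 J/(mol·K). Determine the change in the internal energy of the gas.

n = P₁V₁/(RT₁) = 270×29.3/(8.314×486) = 1.96 mol.
Isochoric: V stays 29.3 L; P/T = const ⇒ T₂ = 875 K, P₂ = 486 kPa.
For an ideal gas ΔU = nCvΔT with Cv = (3/2)R = 12.5 J/(mol·K).
ΔU = 1.96×12.5×(875−486) = 9500 J.

9500 J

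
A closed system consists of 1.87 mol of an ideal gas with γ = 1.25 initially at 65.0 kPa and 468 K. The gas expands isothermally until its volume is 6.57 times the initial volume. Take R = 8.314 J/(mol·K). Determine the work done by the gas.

V₁ = nRT₁/P₁ = 1.87×8.314×468/65.0 = 112 L.
Isothermal: T stays 468 K; PV = const ⇒ V₂ = 735 L, P₂ = 9.89 kPa.
W = nRT ln(V₂/V₁) = 1.87×8.314×468×ln(6.57) = 13700 J.

13700 J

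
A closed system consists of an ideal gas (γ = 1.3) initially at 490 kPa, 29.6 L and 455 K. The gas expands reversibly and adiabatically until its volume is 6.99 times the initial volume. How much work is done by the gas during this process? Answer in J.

21400 J

n = P₁V₁/(RT₁) = 490×29.6/(8.314×455) = 3.83 mol.
Adiabatic: TV^(γ−1) = const ⇒ T₂ = 455×(0.143)^0.300 = 254 K; PV^γ = const ⇒ P₂ = 39.1 kPa.
ΔU = nCvΔT = 3.83×27.7×(254−455) = -21400 J.
Q = 0 for an adiabatic process, so W = −ΔU = 21400 J.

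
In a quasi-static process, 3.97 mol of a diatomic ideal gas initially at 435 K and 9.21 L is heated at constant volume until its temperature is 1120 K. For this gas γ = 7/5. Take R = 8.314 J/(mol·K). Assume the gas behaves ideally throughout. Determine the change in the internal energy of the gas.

56500 J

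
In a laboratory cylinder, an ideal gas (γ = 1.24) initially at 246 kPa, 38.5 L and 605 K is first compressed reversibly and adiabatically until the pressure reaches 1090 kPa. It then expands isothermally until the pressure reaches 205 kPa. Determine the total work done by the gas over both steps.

7930 J

n = P₁V₁/(RT₁) = 246×38.5/(8.314×605) = 1.88 mol.
Step 1 — Adiabatic: T₂/T₁ = (P₂/P₁)^((γ−1)/γ) ⇒ T₂ = 605×(4.43)^0.194 = 807 K; V₂ = 11.6 L.
ΔU = nCvΔT = 1.88×34.6×(807−605) = 13200 J.
Q = 0 for an adiabatic process, so W = −ΔU = -13200 J.
State after step 1: P = 1090 kPa, V = 11.6 L, T = 807 K.
Step 2 — Isothermal: T stays 807 K; PV = const ⇒ V₂ = 61.6 L, P₂ = 205 kPa.
ΔU = 0 (ideal gas, T constant).
W = nRT ln(V₂/V₁) = 1.88×8.314×807×ln(5.32) = 21100 J.
Q = ΔU + W = 21100 J.
Net over both steps: W = 7930 J, Q = 21100 J, ΔU = 13200 J.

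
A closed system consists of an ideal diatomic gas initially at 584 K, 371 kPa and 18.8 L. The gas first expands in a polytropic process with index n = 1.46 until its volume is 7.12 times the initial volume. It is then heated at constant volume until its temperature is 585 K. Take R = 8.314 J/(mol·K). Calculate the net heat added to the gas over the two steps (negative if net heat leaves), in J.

9050 J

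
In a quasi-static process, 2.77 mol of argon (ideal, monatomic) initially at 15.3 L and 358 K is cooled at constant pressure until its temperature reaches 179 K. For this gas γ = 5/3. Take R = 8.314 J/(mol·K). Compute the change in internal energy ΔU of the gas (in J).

P₁ = nRT₁/V₁ = 2.77×8.314×358/15.3 = 539 kPa.
Isobaric: P stays 539 kPa; V/T = const ⇒ T₂ = 179 K, V₂ = 7.65 L.
For an ideal gas ΔU = nCvΔT with Cv = (3/2)R = 12.5 J/(mol·K).
ΔU = 2.77×12.5×(179−358) = -6180 J.

-6180 J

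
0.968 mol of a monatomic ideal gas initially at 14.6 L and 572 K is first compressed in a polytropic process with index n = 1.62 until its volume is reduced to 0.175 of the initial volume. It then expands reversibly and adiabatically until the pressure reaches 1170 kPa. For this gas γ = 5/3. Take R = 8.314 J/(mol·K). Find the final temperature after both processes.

920 K

P₁ = nRT₁/V₁ = 0.968×8.314×572/14.6 = 315 kPa.
Step 1 — Polytropic n=1.62: T₂ = T₁(V₁/V₂)^(n−1) = 572×(5.71)^0.62 = 1690 K; P₂ = P₁(V₁/V₂)^n = 5310 kPa.
W = (P₁V₁−P₂V₂)/(n−1) = (315×14.6−5310×2.55)/0.62 = -14500 J.
ΔU = nCvΔT = 0.968×12.5×(1690−572) = 13400 J.
Q = ΔU + W = -1010 J.
State after step 1: P = 5310 kPa, V = 2.55 L, T = 1690 K.
Step 2 — Adiabatic: T₂/T₁ = (P₂/P₁)^((γ−1)/γ) ⇒ T₂ = 1690×(0.220)^0.400 = 920 K; V₂ = 6.33 L.
ΔU = nCvΔT = 0.968×12.5×(920−1690) = -9240 J.
Q = 0 for an adiabatic process, so W = −ΔU = 9240 J.
Net over both steps: W = -5220 J, Q = -1010 J, ΔU = 4210 J.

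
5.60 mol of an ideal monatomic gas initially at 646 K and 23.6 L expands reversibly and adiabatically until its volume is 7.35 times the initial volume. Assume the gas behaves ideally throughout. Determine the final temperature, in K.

171 K

P₁ = nRT₁/V₁ = 5.60×8.314×646/23.6 = 1270 kPa.
Adiabatic: TV^(γ−1) = const ⇒ T₂ = 646×(0.136)^0.667 = 171 K; PV^γ = const ⇒ P₂ = 45.9 kPa.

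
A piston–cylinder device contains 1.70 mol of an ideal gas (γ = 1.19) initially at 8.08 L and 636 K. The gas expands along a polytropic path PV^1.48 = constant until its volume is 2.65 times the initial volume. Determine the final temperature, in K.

P₁ = nRT₁/V₁ = 1.70×8.314×636/8.08 = 1110 kPa.
Polytropic n=1.48: T₂ = T₁(V₁/V₂)^(n−1) = 636×(0.377)^0.48 = 398 K; P₂ = P₁(V₁/V₂)^n = 263 kPa.

398 K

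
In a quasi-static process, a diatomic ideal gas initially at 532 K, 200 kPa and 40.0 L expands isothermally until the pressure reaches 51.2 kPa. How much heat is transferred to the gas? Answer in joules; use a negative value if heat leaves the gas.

10900 J

n = P₁V₁/(RT₁) = 200×40.0/(8.314×532) = 1.81 mol.
Isothermal: T stays 532 K; PV = const ⇒ V₂ = 156 L, P₂ = 51.2 kPa.
ΔU = 0 (ideal gas, T constant).
W = nRT ln(V₂/V₁) = 1.81×8.314×532×ln(3.91) = 10900 J.
Q = ΔU + W = 10900 J.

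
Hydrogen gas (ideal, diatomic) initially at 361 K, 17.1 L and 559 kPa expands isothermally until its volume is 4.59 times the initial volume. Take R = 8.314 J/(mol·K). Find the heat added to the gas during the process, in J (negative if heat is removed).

14600 J

n = P₁V₁/(RT₁) = 559×17.1/(8.314×361) = 3.18 mol.
Isothermal: T stays 361 K; PV = const ⇒ V₂ = 78.5 L, P₂ = 122 kPa.
ΔU = 0 (ideal gas, T constant).
W = nRT ln(V₂/V₁) = 3.18×8.314×361×ln(4.59) = 14600 J.
Q = ΔU + W = 14600 J.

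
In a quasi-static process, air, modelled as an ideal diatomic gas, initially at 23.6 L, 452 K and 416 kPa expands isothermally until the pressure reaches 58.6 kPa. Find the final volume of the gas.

168 L

Isothermal: T stays 452 K; PV = const ⇒ V₂ = 168 L, P₂ = 58.6 kPa.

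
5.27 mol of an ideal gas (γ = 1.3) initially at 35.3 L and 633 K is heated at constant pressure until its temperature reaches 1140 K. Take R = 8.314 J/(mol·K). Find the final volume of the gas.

P₁ = nRT₁/V₁ = 5.27×8.314×633/35.3 = 786 kPa.
Isobaric: P stays 786 kPa; V/T = const ⇒ T₂ = 1140 K, V₂ = 63.6 L.

63.6 L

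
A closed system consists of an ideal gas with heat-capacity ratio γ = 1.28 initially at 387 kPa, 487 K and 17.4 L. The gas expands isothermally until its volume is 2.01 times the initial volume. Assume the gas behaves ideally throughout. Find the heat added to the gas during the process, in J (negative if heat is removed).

4700 J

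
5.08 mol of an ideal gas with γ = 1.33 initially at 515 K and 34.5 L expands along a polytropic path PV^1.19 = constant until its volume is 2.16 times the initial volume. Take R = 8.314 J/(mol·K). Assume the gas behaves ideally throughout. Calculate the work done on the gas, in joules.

-15600 J

P₁ = nRT₁/V₁ = 5.08×8.314×515/34.5 = 630 kPa.
Polytropic n=1.19: T₂ = T₁(V₁/V₂)^(n−1) = 515×(0.463)^0.19 = 445 K; P₂ = P₁(V₁/V₂)^n = 252 kPa.
W = (P₁V₁−P₂V₂)/(n−1) = (630×34.5−252×74.5)/0.19 = 15600 J.
Work done on the gas = −W_by = -15600 J.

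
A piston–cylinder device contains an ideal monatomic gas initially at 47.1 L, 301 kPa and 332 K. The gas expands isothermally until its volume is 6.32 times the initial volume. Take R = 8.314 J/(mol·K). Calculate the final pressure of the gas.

Isothermal: T stays 332 K; PV = const ⇒ V₂ = 298 L, P₂ = 47.6 kPa.

47.6 kPa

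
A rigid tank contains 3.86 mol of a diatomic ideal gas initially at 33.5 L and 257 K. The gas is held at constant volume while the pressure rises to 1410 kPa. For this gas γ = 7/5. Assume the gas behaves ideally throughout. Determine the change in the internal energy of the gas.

97500 J

P₁ = nRT₁/V₁ = 3.86×8.314×257/33.5 = 246 kPa.
Isochoric: V stays 33.5 L; P/T = const ⇒ T₂ = 1470 K, P₂ = 1410 kPa.
For an ideal gas ΔU = nCvΔT with Cv = (5/2)R = 20.8 J/(mol·K).
ΔU = 3.86×20.8×(1470−257) = 97500 J.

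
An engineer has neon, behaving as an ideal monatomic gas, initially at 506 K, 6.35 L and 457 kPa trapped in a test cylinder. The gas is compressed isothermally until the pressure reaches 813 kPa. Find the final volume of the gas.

3.57 L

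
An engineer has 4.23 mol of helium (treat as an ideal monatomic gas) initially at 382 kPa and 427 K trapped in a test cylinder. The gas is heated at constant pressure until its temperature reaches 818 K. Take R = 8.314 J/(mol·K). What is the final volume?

75.3 L

V₁ = nRT₁/P₁ = 4.23×8.314×427/382 = 39.3 L.
Isobaric: P stays 382 kPa; V/T = const ⇒ T₂ = 818 K, V₂ = 75.3 L.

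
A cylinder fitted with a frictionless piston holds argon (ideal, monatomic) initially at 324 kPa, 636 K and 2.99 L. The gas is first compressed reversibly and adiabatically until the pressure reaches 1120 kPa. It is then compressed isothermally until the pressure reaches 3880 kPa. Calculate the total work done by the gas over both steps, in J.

-2910 J

n = P₁V₁/(RT₁) = 324×2.99/(8.314×636) = 0.183 mol.
Step 1 — Adiabatic: T₂/T₁ = (P₂/P₁)^((γ−1)/γ) ⇒ T₂ = 636×(3.46)^0.400 = 1040 K; V₂ = 1.42 L.
ΔU = nCvΔT = 0.183×12.5×(1040−636) = 933 J.
Q = 0 for an adiabatic process, so W = −ΔU = -933 J.
State after step 1: P = 1120 kPa, V = 1.42 L, T = 1040 K.
Step 2 — Isothermal: T stays 1040 K; PV = const ⇒ V₂ = 0.410 L, P₂ = 3880 kPa.
ΔU = 0 (ideal gas, T constant).
W = nRT ln(V₂/V₁) = 0.183×8.314×1040×ln(0.289) = -1980 J.
Q = ΔU + W = -1980 J.
Net over both steps: W = -2910 J, Q = -1980 J, ΔU = 933 J.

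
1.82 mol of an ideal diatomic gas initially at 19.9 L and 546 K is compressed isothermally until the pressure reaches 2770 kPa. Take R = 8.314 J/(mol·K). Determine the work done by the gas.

P₁ = nRT₁/V₁ = 1.82×8.314×546/19.9 = 415 kPa.
Isothermal: T stays 546 K; PV = const ⇒ V₂ = 2.98 L, P₂ = 2770 kPa.
W = nRT ln(V₂/V₁) = 1.82×8.314×546×ln(0.150) = -15700 J.

-15700 J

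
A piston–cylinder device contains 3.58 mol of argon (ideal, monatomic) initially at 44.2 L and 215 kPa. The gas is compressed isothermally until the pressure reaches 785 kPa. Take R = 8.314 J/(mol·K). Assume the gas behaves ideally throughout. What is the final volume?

12.1 L

T₁ = P₁V₁/(nR) = 215×44.2/(3.58×8.314) = 319 K.
Isothermal: T stays 319 K; PV = const ⇒ V₂ = 12.1 L, P₂ = 785 kPa.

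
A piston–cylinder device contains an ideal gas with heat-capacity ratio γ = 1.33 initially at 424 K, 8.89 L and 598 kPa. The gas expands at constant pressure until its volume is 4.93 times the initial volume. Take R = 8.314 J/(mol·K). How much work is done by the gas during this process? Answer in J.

20900 J

n = P₁V₁/(RT₁) = 598×8.89/(8.314×424) = 1.51 mol.
Isobaric: P stays 598 kPa; V/T = const ⇒ T₂ = 2090 K, V₂ = 43.8 L.
W = PΔV = 598×(43.8−8.89) kPa·L = 20900 J.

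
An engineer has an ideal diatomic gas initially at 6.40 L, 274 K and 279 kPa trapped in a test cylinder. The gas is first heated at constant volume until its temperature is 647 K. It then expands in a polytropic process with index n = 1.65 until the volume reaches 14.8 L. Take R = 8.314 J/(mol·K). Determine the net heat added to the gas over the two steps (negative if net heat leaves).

n = P₁V₁/(RT₁) = 279×6.40/(8.314×274) = 0.784 mol.
Step 1 — Isochoric: V stays 6.40 L; P/T = const ⇒ T₂ = 647 K, P₂ = 659 kPa.
W = 0 (no volume change).
ΔU = nCvΔT = 0.784×20.8×(647−274) = 6080 J.
Q = ΔU = 6080 J.
State after step 1: P = 659 kPa, V = 6.40 L, T = 647 K.
Step 2 — Polytropic n=1.65: T₂ = T₁(V₁/V₂)^(n−1) = 647×(0.432)^0.65 = 375 K; P₂ = P₁(V₁/V₂)^n = 165 kPa.
W = (P₁V₁−P₂V₂)/(n−1) = (659×6.40−165×14.8)/0.65 = 2730 J.
ΔU = nCvΔT = 0.784×20.8×(375−647) = -4430 J.
Q = ΔU + W = -1700 J.
Net over both steps: W = 2730 J, Q = 4370 J, ΔU = 1650 J.

4370 J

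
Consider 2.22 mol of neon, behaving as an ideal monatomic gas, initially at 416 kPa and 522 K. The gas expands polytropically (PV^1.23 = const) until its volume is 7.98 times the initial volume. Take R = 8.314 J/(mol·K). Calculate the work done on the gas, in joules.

V₁ = nRT₁/P₁ = 2.22×8.314×522/416 = 23.2 L.
Polytropic n=1.23: T₂ = T₁(V₁/V₂)^(n−1) = 522×(0.125)^0.23 = 324 K; P₂ = P₁(V₁/V₂)^n = 32.3 kPa.
W = (P₁V₁−P₂V₂)/(n−1) = (416×23.2−32.3×185)/0.23 = 15900 J.
Work done on the gas = −W_by = -15900 J.

-15900 J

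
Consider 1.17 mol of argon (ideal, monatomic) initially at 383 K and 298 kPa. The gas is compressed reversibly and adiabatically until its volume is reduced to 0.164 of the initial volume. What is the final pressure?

6060 kPa

V₁ = nRT₁/P₁ = 1.17×8.314×383/298 = 12.5 L.
Adiabatic: TV^(γ−1) = const ⇒ T₂ = 383×(6.10)^0.667 = 1280 K; PV^γ = const ⇒ P₂ = 6060 kPa.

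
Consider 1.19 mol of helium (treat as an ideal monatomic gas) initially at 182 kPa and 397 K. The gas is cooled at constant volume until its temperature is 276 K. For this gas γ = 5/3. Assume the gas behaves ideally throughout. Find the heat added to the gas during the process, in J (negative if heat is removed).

-1800 J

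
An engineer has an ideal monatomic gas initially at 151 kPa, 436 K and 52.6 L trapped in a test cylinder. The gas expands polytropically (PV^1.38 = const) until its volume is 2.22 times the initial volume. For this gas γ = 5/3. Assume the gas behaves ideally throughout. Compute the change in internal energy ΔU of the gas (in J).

-3110 J

n = P₁V₁/(RT₁) = 151×52.6/(8.314×436) = 2.19 mol.
Polytropic n=1.38: T₂ = T₁(V₁/V₂)^(n−1) = 436×(0.450)^0.38 = 322 K; P₂ = P₁(V₁/V₂)^n = 50.2 kPa.
For an ideal gas ΔU = nCvΔT with Cv = (3/2)R = 12.5 J/(mol·K).
ΔU = 2.19×12.5×(322−436) = -3110 J.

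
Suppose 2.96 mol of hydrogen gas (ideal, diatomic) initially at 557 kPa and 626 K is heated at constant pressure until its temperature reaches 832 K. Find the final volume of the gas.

36.8 L

V₁ = nRT₁/P₁ = 2.96×8.314×626/557 = 27.7 L.
Isobaric: P stays 557 kPa; V/T = const ⇒ T₂ = 832 K, V₂ = 36.8 L.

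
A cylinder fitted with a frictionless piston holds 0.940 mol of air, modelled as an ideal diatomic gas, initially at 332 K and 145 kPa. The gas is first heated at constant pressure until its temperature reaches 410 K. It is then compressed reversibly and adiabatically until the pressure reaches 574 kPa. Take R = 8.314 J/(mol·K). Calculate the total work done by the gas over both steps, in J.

V₁ = nRT₁/P₁ = 0.940×8.314×332/145 = 17.9 L.
Step 1 — Isobaric: P stays 145 kPa; V/T = const ⇒ T₂ = 410 K, V₂ = 22.1 L.
W = PΔV = 145×(22.1−17.9) kPa·L = 610 J.
ΔU = nCvΔT = 0.940×20.8×(410−332) = 1520 J.
Q = ΔU + W = nCpΔT = 2130 J.
State after step 1: P = 145 kPa, V = 22.1 L, T = 410 K.
Step 2 — Adiabatic: T₂/T₁ = (P₂/P₁)^((γ−1)/γ) ⇒ T₂ = 410×(3.96)^0.286 = 607 K; V₂ = 8.27 L.
ΔU = nCvΔT = 0.940×20.8×(607−410) = 3860 J.
Q = 0 for an adiabatic process, so W = −ΔU = -3860 J.
Net over both steps: W = -3250 J, Q = 2130 J, ΔU = 5380 J.

-3250 J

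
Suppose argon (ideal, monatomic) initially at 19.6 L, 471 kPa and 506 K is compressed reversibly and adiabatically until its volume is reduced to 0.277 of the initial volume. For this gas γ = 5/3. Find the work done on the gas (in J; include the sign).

n = P₁V₁/(RT₁) = 471×19.6/(8.314×506) = 2.19 mol.
Adiabatic: TV^(γ−1) = const ⇒ T₂ = 506×(3.61)^0.667 = 1190 K; PV^γ = const ⇒ P₂ = 4000 kPa.
ΔU = nCvΔT = 2.19×12.5×(1190−506) = 18700 J.
Q = 0 for an adiabatic process, so W = −ΔU = -18700 J.
Work done on the gas = −W_by = 18700 J.

18700 J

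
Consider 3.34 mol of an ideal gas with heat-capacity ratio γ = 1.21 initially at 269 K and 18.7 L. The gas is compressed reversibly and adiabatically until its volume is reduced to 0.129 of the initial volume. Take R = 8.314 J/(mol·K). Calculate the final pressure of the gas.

P₁ = nRT₁/V₁ = 3.34×8.314×269/18.7 = 399 kPa.
Adiabatic: TV^(γ−1) = const ⇒ T₂ = 269×(7.75)^0.210 = 414 K; PV^γ = const ⇒ P₂ = 4760 kPa.

4760 kPa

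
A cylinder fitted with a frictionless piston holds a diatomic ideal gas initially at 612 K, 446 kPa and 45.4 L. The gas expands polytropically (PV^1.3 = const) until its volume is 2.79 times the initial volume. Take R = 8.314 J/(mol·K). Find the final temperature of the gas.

Polytropic n=1.3: T₂ = T₁(V₁/V₂)^(n−1) = 612×(0.358)^0.30 = 450 K; P₂ = P₁(V₁/V₂)^n = 118 kPa.

450 K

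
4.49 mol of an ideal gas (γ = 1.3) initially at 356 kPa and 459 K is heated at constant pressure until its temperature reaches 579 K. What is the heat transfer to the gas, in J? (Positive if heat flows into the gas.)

19400 J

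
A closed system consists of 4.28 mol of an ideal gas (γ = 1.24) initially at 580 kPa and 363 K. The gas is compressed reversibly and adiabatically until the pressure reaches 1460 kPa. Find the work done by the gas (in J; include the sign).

V₁ = nRT₁/P₁ = 4.28×8.314×363/580 = 22.3 L.
Adiabatic: T₂/T₁ = (P₂/P₁)^((γ−1)/γ) ⇒ T₂ = 363×(2.52)^0.194 = 434 K; V₂ = 10.6 L.
ΔU = nCvΔT = 4.28×34.6×(434−363) = 10500 J.
Q = 0 for an adiabatic process, so W = −ΔU = -10500 J.

-10500 J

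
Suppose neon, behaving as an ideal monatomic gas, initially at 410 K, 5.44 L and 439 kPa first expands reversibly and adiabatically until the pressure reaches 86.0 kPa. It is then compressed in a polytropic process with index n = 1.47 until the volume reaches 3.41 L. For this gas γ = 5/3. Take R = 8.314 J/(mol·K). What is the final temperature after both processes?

n = P₁V₁/(RT₁) = 439×5.44/(8.314×410) = 0.701 mol.
Step 1 — Adiabatic: T₂/T₁ = (P₂/P₁)^((γ−1)/γ) ⇒ T₂ = 410×(0.196)^0.400 = 214 K; V₂ = 14.5 L.
ΔU = nCvΔT = 0.701×12.5×(214−410) = -1720 J.
Q = 0 for an adiabatic process, so W = −ΔU = 1720 J.
State after step 1: P = 86.0 kPa, V = 14.5 L, T = 214 K.
Step 2 — Polytropic n=1.47: T₂ = T₁(V₁/V₂)^(n−1) = 214×(4.24)^0.47 = 421 K; P₂ = P₁(V₁/V₂)^n = 720 kPa.
W = (P₁V₁−P₂V₂)/(n−1) = (86.0×14.5−720×3.41)/0.47 = -2570 J.
ΔU = nCvΔT = 0.701×12.5×(421−214) = 1810 J.
Q = ΔU + W = -759 J.
Net over both steps: W = -858 J, Q = -759 J, ΔU = 98.6 J.

421 K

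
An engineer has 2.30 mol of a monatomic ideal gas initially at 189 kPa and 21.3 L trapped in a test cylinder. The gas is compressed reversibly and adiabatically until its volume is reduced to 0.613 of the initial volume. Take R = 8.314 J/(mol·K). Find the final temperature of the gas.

T₁ = P₁V₁/(nR) = 189×21.3/(2.30×8.314) = 211 K.
Adiabatic: TV^(γ−1) = const ⇒ T₂ = 211×(1.63)^0.667 = 292 K; PV^γ = const ⇒ P₂ = 427 kPa.

292 K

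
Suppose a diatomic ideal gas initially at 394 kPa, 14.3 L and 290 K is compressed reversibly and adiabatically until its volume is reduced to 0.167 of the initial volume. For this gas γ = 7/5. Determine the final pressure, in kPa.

4830 kPa

Adiabatic: TV^(γ−1) = const ⇒ T₂ = 290×(5.99)^0.400 = 593 K; PV^γ = const ⇒ P₂ = 4830 kPa.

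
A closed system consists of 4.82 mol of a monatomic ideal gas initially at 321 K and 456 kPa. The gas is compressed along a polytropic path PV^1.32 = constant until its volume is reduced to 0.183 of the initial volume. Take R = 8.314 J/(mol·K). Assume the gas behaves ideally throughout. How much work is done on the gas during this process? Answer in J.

29000 J

V₁ = nRT₁/P₁ = 4.82×8.314×321/456 = 28.2 L.
Polytropic n=1.32: T₂ = T₁(V₁/V₂)^(n−1) = 321×(5.46)^0.32 = 553 K; P₂ = P₁(V₁/V₂)^n = 4290 kPa.
W = (P₁V₁−P₂V₂)/(n−1) = (456×28.2−4290×5.16)/0.32 = -29000 J.
Work done on the gas = −W_by = 29000 J.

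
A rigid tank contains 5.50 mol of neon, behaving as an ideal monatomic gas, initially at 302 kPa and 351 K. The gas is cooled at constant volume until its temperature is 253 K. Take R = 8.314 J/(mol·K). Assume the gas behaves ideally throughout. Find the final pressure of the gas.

218 kPa

V₁ = nRT₁/P₁ = 5.50×8.314×351/302 = 53.1 L.
Isochoric: V stays 53.1 L; P/T = const ⇒ T₂ = 253 K, P₂ = 218 kPa.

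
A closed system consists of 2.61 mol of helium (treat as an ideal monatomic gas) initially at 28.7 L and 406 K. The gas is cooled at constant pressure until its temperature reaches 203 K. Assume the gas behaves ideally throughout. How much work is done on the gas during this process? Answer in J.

P₁ = nRT₁/V₁ = 2.61×8.314×406/28.7 = 307 kPa.
Isobaric: P stays 307 kPa; V/T = const ⇒ T₂ = 203 K, V₂ = 14.3 L.
W = PΔV = 307×(14.3−28.7) kPa·L = -4410 J.
Work done on the gas = −W_by = 4410 J.

4410 J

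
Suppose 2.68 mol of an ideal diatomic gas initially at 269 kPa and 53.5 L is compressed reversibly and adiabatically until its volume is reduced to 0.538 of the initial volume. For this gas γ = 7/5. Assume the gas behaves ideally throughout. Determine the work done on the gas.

10100 J

T₁ = P₁V₁/(nR) = 269×53.5/(2.68×8.314) = 646 K.
Adiabatic: TV^(γ−1) = const ⇒ T₂ = 646×(1.86)^0.400 = 828 K; PV^γ = const ⇒ P₂ = 641 kPa.
ΔU = nCvΔT = 2.68×20.8×(828−646) = 10100 J.
Q = 0 for an adiabatic process, so W = −ΔU = -10100 J.
Work done on the gas = −W_by = 10100 J.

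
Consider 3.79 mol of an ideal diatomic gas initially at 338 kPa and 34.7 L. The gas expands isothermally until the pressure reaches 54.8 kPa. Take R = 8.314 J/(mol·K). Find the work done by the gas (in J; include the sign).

21300 J

T₁ = P₁V₁/(nR) = 338×34.7/(3.79×8.314) = 372 K.
Isothermal: T stays 372 K; PV = const ⇒ V₂ = 214 L, P₂ = 54.8 kPa.
W = nRT ln(V₂/V₁) = 3.79×8.314×372×ln(6.17) = 21300 J.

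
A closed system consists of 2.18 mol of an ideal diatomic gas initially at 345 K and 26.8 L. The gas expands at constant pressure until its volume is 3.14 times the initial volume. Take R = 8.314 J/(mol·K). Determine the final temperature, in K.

1080 K

P₁ = nRT₁/V₁ = 2.18×8.314×345/26.8 = 233 kPa.
Isobaric: P stays 233 kPa; V/T = const ⇒ T₂ = 1080 K, V₂ = 84.2 L.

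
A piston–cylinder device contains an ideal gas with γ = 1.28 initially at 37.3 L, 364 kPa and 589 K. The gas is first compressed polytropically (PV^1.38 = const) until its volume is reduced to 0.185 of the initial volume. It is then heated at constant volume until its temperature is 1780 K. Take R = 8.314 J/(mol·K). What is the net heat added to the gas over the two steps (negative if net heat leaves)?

n = P₁V₁/(RT₁) = 364×37.3/(8.314×589) = 2.77 mol.
Step 1 — Polytropic n=1.38: T₂ = T₁(V₁/V₂)^(n−1) = 589×(5.41)^0.38 = 1120 K; P₂ = P₁(V₁/V₂)^n = 3740 kPa.
W = (P₁V₁−P₂V₂)/(n−1) = (364×37.3−3740×6.90)/0.38 = -32100 J.
ΔU = nCvΔT = 2.77×29.7×(1120−589) = 43600 J.
Q = ΔU + W = 11500 J.
State after step 1: P = 3740 kPa, V = 6.90 L, T = 1120 K.
Step 2 — Isochoric: V stays 6.90 L; P/T = const ⇒ T₂ = 1780 K, P₂ = 5950 kPa.
W = 0 (no volume change).
ΔU = nCvΔT = 2.77×29.7×(1780−1120) = 54500 J.
Q = ΔU = 54500 J.
Net over both steps: W = -32100 J, Q = 65900 J, ΔU = 98100 J.

65900 J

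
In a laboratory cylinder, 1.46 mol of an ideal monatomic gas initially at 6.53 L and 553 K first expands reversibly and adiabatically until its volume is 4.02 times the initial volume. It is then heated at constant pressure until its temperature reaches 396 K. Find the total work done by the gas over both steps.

8240 J

P₁ = nRT₁/V₁ = 1.46×8.314×553/6.53 = 1030 kPa.
Step 1 — Adiabatic: TV^(γ−1) = const ⇒ T₂ = 553×(0.249)^0.667 = 219 K; PV^γ = const ⇒ P₂ = 101 kPa.
ΔU = nCvΔT = 1.46×12.5×(219−553) = -6090 J.
Q = 0 for an adiabatic process, so W = −ΔU = 6090 J.
State after step 1: P = 101 kPa, V = 26.3 L, T = 219 K.
Step 2 — Isobaric: P stays 101 kPa; V/T = const ⇒ T₂ = 396 K, V₂ = 47.5 L.
W = PΔV = 101×(47.5−26.3) kPa·L = 2150 J.
ΔU = nCvΔT = 1.46×12.5×(396−219) = 3230 J.
Q = ΔU + W = nCpΔT = 5380 J.
Net over both steps: W = 8240 J, Q = 5380 J, ΔU = -2860 J.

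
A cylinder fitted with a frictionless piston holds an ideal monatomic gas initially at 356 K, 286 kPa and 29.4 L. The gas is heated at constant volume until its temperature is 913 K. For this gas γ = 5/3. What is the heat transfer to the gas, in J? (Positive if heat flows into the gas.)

19700 J

n = P₁V₁/(RT₁) = 286×29.4/(8.314×356) = 2.84 mol.
Isochoric: V stays 29.4 L; P/T = const ⇒ T₂ = 913 K, P₂ = 733 kPa.
W = 0 (no volume change).
ΔU = nCvΔT = 2.84×12.5×(913−356) = 19700 J.
Q = ΔU = 19700 J.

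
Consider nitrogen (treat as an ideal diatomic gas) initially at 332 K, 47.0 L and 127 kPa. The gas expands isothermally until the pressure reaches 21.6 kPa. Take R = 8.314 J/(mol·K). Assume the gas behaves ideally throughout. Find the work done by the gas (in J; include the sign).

10600 J

n = P₁V₁/(RT₁) = 127×47.0/(8.314×332) = 2.16 mol.
Isothermal: T stays 332 K; PV = const ⇒ V₂ = 276 L, P₂ = 21.6 kPa.
W = nRT ln(V₂/V₁) = 2.16×8.314×332×ln(5.88) = 10600 J.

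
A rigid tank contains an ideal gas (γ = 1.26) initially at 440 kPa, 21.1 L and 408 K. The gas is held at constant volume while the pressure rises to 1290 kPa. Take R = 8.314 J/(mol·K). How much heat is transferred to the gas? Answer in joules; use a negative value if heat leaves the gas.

69000 J

n = P₁V₁/(RT₁) = 440×21.1/(8.314×408) = 2.74 mol.
Isochoric: V stays 21.1 L; P/T = const ⇒ T₂ = 1200 K, P₂ = 1290 kPa.
W = 0 (no volume change).
ΔU = nCvΔT = 2.74×32.0×(1200−408) = 69000 J.
Q = ΔU = 69000 J.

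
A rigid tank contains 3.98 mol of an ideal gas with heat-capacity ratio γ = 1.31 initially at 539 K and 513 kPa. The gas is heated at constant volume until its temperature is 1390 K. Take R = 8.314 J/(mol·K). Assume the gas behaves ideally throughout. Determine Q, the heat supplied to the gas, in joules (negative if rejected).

V₁ = nRT₁/P₁ = 3.98×8.314×539/513 = 34.8 L.
Isochoric: V stays 34.8 L; P/T = const ⇒ T₂ = 1390 K, P₂ = 1320 kPa.
W = 0 (no volume change).
ΔU = nCvΔT = 3.98×26.8×(1390−539) = 90800 J.
Q = ΔU = 90800 J.

90800 J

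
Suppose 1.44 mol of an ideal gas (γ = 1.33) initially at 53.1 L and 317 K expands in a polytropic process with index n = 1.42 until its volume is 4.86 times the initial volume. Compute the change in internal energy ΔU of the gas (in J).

P₁ = nRT₁/V₁ = 1.44×8.314×317/53.1 = 71.5 kPa.
Polytropic n=1.42: T₂ = T₁(V₁/V₂)^(n−1) = 317×(0.206)^0.42 = 163 K; P₂ = P₁(V₁/V₂)^n = 7.57 kPa.
For an ideal gas ΔU = nCvΔT with Cv = R/(γ−1) = 25.2 J/(mol·K).
ΔU = 1.44×25.2×(163−317) = -5580 J.

-5580 J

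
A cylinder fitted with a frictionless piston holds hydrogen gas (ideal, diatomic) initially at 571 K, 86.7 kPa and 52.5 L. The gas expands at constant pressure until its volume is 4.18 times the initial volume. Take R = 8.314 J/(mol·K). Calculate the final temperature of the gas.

2390 K

Isobaric: P stays 86.7 kPa; V/T = const ⇒ T₂ = 2390 K, V₂ = 219 L.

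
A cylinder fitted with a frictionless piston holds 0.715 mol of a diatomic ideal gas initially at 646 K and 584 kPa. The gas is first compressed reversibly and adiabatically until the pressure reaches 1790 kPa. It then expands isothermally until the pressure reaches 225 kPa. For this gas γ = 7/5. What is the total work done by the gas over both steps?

7350 J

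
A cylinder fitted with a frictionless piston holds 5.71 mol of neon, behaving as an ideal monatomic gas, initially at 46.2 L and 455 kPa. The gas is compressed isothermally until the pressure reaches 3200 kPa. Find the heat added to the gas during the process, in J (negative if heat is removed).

T₁ = P₁V₁/(nR) = 455×46.2/(5.71×8.314) = 443 K.
Isothermal: T stays 443 K; PV = const ⇒ V₂ = 6.57 L, P₂ = 3200 kPa.
ΔU = 0 (ideal gas, T constant).
W = nRT ln(V₂/V₁) = 5.71×8.314×443×ln(0.142) = -41000 J.
Q = ΔU + W = -41000 J.

-41000 J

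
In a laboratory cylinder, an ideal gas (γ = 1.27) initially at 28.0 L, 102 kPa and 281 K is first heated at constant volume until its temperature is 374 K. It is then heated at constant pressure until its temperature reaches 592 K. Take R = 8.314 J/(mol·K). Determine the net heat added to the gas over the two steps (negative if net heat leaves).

n = P₁V₁/(RT₁) = 102×28.0/(8.314×281) = 1.22 mol.
Step 1 — Isochoric: V stays 28.0 L; P/T = const ⇒ T₂ = 374 K, P₂ = 136 kPa.
W = 0 (no volume change).
ΔU = nCvΔT = 1.22×30.8×(374−281) = 3500 J.
Q = ΔU = 3500 J.
State after step 1: P = 136 kPa, V = 28.0 L, T = 374 K.
Step 2 — Isobaric: P stays 136 kPa; V/T = const ⇒ T₂ = 592 K, V₂ = 44.3 L.
W = PΔV = 136×(44.3−28.0) kPa·L = 2220 J.
ΔU = nCvΔT = 1.22×30.8×(592−374) = 8210 J.
Q = ΔU + W = nCpΔT = 10400 J.
Net over both steps: W = 2220 J, Q = 13900 J, ΔU = 11700 J.

13900 J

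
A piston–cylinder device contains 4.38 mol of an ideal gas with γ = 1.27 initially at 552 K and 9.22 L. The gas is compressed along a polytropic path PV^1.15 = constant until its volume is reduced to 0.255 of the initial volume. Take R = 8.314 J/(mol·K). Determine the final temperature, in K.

P₁ = nRT₁/V₁ = 4.38×8.314×552/9.22 = 2180 kPa.
Polytropic n=1.15: T₂ = T₁(V₁/V₂)^(n−1) = 552×(3.92)^0.15 = 678 K; P₂ = P₁(V₁/V₂)^n = 10500 kPa.

678 K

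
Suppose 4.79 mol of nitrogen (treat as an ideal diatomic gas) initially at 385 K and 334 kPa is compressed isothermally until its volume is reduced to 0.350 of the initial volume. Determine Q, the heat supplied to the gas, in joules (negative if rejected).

-16100 J

V₁ = nRT₁/P₁ = 4.79×8.314×385/334 = 45.9 L.
Isothermal: T stays 385 K; PV = const ⇒ V₂ = 16.1 L, P₂ = 954 kPa.
ΔU = 0 (ideal gas, T constant).
W = nRT ln(V₂/V₁) = 4.79×8.314×385×ln(0.350) = -16100 J.
Q = ΔU + W = -16100 J.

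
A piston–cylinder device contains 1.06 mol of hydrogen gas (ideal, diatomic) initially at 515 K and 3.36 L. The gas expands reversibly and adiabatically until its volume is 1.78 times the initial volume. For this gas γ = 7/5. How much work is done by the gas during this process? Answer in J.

2340 J

P₁ = nRT₁/V₁ = 1.06×8.314×515/3.36 = 1350 kPa.
Adiabatic: TV^(γ−1) = const ⇒ T₂ = 515×(0.562)^0.400 = 409 K; PV^γ = const ⇒ P₂ = 603 kPa.
ΔU = nCvΔT = 1.06×20.8×(409−515) = -2340 J.
Q = 0 for an adiabatic process, so W = −ΔU = 2340 J.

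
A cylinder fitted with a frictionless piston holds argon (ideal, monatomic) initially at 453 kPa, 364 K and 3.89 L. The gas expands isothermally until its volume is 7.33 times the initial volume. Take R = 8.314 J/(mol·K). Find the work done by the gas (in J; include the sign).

3510 J

n = P₁V₁/(RT₁) = 453×3.89/(8.314×364) = 0.582 mol.
Isothermal: T stays 364 K; PV = const ⇒ V₂ = 28.5 L, P₂ = 61.8 kPa.
W = nRT ln(V₂/V₁) = 0.582×8.314×364×ln(7.33) = 3510 J.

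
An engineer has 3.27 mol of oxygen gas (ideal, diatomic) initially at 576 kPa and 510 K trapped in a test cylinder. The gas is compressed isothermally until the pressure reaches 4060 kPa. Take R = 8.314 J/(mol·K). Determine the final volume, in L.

V₁ = nRT₁/P₁ = 3.27×8.314×510/576 = 24.1 L.
Isothermal: T stays 510 K; PV = const ⇒ V₂ = 3.42 L, P₂ = 4060 kPa.

3.42 L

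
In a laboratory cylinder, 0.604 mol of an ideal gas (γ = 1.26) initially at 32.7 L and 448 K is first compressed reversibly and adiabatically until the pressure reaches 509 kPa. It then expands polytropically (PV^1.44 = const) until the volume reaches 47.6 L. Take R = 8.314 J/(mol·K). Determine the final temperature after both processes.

P₁ = nRT₁/V₁ = 0.604×8.314×448/32.7 = 68.8 kPa.
Step 1 — Adiabatic: T₂/T₁ = (P₂/P₁)^((γ−1)/γ) ⇒ T₂ = 448×(7.40)^0.206 = 677 K; V₂ = 6.68 L.
ΔU = nCvΔT = 0.604×32.0×(677−448) = 4420 J.
Q = 0 for an adiabatic process, so W = −ΔU = -4420 J.
State after step 1: P = 509 kPa, V = 6.68 L, T = 677 K.
Step 2 — Polytropic n=1.44: T₂ = T₁(V₁/V₂)^(n−1) = 677×(0.140)^0.44 = 285 K; P₂ = P₁(V₁/V₂)^n = 30.1 kPa.
W = (P₁V₁−P₂V₂)/(n−1) = (509×6.68−30.1×47.6)/0.44 = 4470 J.
ΔU = nCvΔT = 0.604×32.0×(285−677) = -7570 J.
Q = ΔU + W = -3090 J.
Net over both steps: W = 46.5 J, Q = -3090 J, ΔU = -3140 J.

285 K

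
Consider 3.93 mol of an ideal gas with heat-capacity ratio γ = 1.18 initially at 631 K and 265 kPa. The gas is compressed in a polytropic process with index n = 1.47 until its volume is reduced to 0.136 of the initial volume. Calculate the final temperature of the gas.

V₁ = nRT₁/P₁ = 3.93×8.314×631/265 = 77.8 L.
Polytropic n=1.47: T₂ = T₁(V₁/V₂)^(n−1) = 631×(7.35)^0.47 = 1610 K; P₂ = P₁(V₁/V₂)^n = 4980 kPa.

1610 K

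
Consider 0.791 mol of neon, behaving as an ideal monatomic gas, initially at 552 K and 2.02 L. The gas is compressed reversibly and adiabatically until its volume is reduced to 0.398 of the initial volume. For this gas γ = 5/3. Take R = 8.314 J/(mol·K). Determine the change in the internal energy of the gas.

P₁ = nRT₁/V₁ = 0.791×8.314×552/2.02 = 1800 kPa.
Adiabatic: TV^(γ−1) = const ⇒ T₂ = 552×(2.51)^0.667 = 1020 K; PV^γ = const ⇒ P₂ = 8350 kPa.
For an ideal gas ΔU = nCvΔT with Cv = (3/2)R = 12.5 J/(mol·K).
ΔU = 0.791×12.5×(1020−552) = 4620 J.

4620 J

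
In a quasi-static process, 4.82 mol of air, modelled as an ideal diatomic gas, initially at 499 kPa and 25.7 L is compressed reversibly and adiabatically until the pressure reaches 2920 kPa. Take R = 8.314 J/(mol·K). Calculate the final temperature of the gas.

530 K

T₁ = P₁V₁/(nR) = 499×25.7/(4.82×8.314) = 320 K.
Adiabatic: T₂/T₁ = (P₂/P₁)^((γ−1)/γ) ⇒ T₂ = 320×(5.85)^0.286 = 530 K; V₂ = 7.28 L.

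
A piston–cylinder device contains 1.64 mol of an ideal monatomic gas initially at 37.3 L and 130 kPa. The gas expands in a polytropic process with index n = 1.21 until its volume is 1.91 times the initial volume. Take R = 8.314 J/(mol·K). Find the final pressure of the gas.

T₁ = P₁V₁/(nR) = 130×37.3/(1.64×8.314) = 356 K.
Polytropic n=1.21: T₂ = T₁(V₁/V₂)^(n−1) = 356×(0.524)^0.21 = 310 K; P₂ = P₁(V₁/V₂)^n = 59.4 kPa.

59.4 kPa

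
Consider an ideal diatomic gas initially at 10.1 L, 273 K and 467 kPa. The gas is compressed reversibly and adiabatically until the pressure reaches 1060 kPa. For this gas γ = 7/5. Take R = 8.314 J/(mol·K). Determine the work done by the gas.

-3110 J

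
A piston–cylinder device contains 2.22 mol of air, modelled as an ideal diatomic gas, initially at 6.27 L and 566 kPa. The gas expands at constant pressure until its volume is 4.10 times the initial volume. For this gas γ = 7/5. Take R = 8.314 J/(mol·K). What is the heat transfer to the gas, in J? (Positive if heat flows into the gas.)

T₁ = P₁V₁/(nR) = 566×6.27/(2.22×8.314) = 192 K.
Isobaric: P stays 566 kPa; V/T = const ⇒ T₂ = 788 K, V₂ = 25.7 L.
W = PΔV = 566×(25.7−6.27) kPa·L = 11000 J.
ΔU = nCvΔT = 2.22×20.8×(788−192) = 27500 J.
Q = ΔU + W = nCpΔT = 38500 J.

38500 J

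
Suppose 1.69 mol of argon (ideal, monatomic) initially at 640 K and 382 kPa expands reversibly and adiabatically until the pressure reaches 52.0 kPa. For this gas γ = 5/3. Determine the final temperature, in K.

V₁ = nRT₁/P₁ = 1.69×8.314×640/382 = 23.5 L.
Adiabatic: T₂/T₁ = (P₂/P₁)^((γ−1)/γ) ⇒ T₂ = 640×(0.136)^0.400 = 288 K; V₂ = 77.9 L.

288 K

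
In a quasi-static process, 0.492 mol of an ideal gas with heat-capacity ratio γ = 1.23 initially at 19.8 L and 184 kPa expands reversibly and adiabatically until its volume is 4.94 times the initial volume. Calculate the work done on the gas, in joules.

T₁ = P₁V₁/(nR) = 184×19.8/(0.492×8.314) = 891 K.
Adiabatic: TV^(γ−1) = const ⇒ T₂ = 891×(0.202)^0.230 = 617 K; PV^γ = const ⇒ P₂ = 25.8 kPa.
ΔU = nCvΔT = 0.492×36.1×(617−891) = -4870 J.
Q = 0 for an adiabatic process, so W = −ΔU = 4870 J.
Work done on the gas = −W_by = -4870 J.

-4870 J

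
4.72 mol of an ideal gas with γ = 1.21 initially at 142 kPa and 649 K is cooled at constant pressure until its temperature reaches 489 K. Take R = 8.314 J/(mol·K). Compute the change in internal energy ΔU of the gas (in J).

V₁ = nRT₁/P₁ = 4.72×8.314×649/142 = 179 L.
Isobaric: P stays 142 kPa; V/T = const ⇒ T₂ = 489 K, V₂ = 135 L.
For an ideal gas ΔU = nCvΔT with Cv = R/(γ−1) = 39.6 J/(mol·K).
ΔU = 4.72×39.6×(489−649) = -29900 J.

-29900 J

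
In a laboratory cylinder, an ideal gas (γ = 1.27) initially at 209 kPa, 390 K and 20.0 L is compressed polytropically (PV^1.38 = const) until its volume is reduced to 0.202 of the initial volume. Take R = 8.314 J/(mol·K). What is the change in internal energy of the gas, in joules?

12900 J

n = P₁V₁/(RT₁) = 209×20.0/(8.314×390) = 1.29 mol.
Polytropic n=1.38: T₂ = T₁(V₁/V₂)^(n−1) = 390×(4.95)^0.38 = 716 K; P₂ = P₁(V₁/V₂)^n = 1900 kPa.
For an ideal gas ΔU = nCvΔT with Cv = R/(γ−1) = 30.8 J/(mol·K).
ΔU = 1.29×30.8×(716−390) = 12900 J.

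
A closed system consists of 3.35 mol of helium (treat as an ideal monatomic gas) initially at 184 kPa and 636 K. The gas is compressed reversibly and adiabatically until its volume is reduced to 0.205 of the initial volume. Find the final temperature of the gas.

V₁ = nRT₁/P₁ = 3.35×8.314×636/184 = 96.3 L.
Adiabatic: TV^(γ−1) = const ⇒ T₂ = 636×(4.88)^0.667 = 1830 K; PV^γ = const ⇒ P₂ = 2580 kPa.

1830 K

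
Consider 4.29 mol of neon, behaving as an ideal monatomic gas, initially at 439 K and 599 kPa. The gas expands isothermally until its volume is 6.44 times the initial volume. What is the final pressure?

93.0 kPa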